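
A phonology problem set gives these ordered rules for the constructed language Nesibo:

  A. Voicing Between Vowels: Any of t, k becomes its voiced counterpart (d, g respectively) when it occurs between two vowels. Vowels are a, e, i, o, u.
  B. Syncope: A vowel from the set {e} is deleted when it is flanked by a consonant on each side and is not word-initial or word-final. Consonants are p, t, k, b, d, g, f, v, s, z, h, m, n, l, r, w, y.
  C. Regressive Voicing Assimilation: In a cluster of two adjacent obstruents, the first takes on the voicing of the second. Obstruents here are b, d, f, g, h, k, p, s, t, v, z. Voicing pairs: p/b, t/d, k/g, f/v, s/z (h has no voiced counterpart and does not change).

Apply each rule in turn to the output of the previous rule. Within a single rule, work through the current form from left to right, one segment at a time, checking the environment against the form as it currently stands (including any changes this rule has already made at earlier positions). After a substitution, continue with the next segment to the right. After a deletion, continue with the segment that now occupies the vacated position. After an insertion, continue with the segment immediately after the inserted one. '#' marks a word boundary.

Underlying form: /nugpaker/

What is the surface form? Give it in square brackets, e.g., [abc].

A Voicing Between Vowels: [nugpaker] → [nugpager]
B Syncope: [nugpager] → [nugpagr]
C Regressive Voicing Assimilation: [nugpagr] → [nukpagr]

[nukpagr]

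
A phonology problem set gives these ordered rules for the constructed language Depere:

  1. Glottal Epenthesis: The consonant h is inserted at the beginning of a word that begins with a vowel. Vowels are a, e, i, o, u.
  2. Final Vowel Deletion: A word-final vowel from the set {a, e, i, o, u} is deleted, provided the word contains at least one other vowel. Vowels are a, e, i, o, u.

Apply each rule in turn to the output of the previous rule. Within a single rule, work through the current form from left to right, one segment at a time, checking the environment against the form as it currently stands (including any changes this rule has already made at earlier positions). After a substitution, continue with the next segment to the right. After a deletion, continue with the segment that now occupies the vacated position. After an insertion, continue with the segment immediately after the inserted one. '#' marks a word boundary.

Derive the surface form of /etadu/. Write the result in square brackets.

[hetad]

1 Glottal Epenthesis: [etadu] → [hetadu]
2 Final Vowel Deletion: [hetadu] → [hetad]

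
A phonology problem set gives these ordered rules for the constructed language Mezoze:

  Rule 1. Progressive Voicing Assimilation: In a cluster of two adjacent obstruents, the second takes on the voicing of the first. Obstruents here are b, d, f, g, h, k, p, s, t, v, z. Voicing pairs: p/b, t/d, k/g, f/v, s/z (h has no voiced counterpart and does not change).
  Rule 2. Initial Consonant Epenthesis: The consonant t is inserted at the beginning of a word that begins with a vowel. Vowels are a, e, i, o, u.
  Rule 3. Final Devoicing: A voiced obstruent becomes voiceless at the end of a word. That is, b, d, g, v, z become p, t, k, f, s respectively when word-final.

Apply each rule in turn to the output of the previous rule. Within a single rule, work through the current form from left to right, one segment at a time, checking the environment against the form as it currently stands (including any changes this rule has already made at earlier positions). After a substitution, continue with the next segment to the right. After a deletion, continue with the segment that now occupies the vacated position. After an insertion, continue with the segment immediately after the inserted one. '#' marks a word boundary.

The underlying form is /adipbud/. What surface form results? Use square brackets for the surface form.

Rule 1 Progressive Voicing Assimilation: [adipbud] → [adippud]
Rule 2 Initial Consonant Epenthesis: [adippud] → [tadippud]
Rule 3 Final Devoicing: [tadippud] → [tadipput]

[tadipput]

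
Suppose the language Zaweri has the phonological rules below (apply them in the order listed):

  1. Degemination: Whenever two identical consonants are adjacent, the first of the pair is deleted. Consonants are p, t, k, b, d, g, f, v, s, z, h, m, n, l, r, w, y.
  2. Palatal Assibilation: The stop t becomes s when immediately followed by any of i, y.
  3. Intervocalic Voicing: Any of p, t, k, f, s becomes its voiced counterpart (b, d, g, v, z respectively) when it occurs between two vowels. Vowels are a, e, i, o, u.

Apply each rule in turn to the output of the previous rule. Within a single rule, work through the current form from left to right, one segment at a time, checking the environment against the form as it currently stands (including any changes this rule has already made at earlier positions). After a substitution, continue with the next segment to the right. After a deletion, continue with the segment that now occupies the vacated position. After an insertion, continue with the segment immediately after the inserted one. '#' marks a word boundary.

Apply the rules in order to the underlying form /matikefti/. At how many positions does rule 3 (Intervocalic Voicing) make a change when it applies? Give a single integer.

1 Degemination: no change — [matikefti]
2 Palatal Assibilation: [matikefti] → [masikefsi]
3 Intervocalic Voicing: [masikefsi] → [mazigefsi]
Rule 3 changed 2 position(s).

2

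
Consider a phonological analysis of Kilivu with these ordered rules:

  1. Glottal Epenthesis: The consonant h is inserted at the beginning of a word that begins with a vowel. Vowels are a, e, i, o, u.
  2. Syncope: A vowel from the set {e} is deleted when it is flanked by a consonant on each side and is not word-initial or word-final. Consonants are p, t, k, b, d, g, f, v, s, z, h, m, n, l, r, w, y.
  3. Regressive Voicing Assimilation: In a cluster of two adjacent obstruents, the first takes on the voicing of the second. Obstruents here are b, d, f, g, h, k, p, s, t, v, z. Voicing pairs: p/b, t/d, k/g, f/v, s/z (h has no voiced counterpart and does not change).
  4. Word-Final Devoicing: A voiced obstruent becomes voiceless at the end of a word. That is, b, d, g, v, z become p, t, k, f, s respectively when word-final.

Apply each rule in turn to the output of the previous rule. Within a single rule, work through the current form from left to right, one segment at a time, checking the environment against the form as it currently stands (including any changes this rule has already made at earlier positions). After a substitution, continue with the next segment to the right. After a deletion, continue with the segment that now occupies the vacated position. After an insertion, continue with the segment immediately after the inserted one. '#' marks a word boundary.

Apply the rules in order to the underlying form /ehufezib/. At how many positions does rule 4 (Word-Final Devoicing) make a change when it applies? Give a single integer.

1 Glottal Epenthesis: [ehufezib] → [hehufezib]
2 Syncope: [hehufezib] → [hhufzib]
3 Regressive Voicing Assimilation: [hhufzib] → [hhuvzib]
4 Word-Final Devoicing: [hhuvzib] → [hhuvzip]
Rule 4 changed 1 position(s).

1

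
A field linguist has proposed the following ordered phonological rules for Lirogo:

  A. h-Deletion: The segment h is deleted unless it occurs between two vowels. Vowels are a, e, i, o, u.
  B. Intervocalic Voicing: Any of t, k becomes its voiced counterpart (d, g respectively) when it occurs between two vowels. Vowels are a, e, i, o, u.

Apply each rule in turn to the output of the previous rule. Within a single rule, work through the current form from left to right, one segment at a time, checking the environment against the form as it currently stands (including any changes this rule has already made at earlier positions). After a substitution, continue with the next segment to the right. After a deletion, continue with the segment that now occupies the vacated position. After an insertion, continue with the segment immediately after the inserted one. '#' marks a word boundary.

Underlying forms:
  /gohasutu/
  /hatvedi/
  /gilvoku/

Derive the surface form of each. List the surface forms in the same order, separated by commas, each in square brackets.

[gohasudu], [atvedi], [gilvogu]

/gohasutu/:
  A h-Deletion: no change — [gohasutu]
  B Intervocalic Voicing: [gohasutu] → [gohasudu]
/hatvedi/:
  A h-Deletion: [hatvedi] → [atvedi]
  B Intervocalic Voicing: no change — [atvedi]
/gilvoku/:
  A h-Deletion: no change — [gilvoku]
  B Intervocalic Voicing: [gilvoku] → [gilvogu]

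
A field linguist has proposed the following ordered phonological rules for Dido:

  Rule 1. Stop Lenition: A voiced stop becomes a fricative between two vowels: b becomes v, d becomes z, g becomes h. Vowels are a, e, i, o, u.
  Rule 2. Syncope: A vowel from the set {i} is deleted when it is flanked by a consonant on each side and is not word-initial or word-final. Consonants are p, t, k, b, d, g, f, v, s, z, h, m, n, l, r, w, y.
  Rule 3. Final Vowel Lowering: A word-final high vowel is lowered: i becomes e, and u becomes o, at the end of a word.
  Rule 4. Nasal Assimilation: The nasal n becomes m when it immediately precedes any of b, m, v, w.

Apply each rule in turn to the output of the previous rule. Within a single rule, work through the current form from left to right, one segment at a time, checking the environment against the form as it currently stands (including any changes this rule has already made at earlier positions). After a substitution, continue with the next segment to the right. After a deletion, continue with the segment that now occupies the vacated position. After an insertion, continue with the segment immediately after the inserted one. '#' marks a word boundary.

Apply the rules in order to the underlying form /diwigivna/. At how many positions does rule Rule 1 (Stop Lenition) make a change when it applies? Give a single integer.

1

Rule 1 Stop Lenition: [diwigivna] → [diwihivna]
Rule 2 Syncope: [diwihivna] → [dwhvna]
Rule 3 Final Vowel Lowering: no change — [dwhvna]
Rule 4 Nasal Assimilation: no change — [dwhvna]
Rule Rule 1 changed 1 position(s).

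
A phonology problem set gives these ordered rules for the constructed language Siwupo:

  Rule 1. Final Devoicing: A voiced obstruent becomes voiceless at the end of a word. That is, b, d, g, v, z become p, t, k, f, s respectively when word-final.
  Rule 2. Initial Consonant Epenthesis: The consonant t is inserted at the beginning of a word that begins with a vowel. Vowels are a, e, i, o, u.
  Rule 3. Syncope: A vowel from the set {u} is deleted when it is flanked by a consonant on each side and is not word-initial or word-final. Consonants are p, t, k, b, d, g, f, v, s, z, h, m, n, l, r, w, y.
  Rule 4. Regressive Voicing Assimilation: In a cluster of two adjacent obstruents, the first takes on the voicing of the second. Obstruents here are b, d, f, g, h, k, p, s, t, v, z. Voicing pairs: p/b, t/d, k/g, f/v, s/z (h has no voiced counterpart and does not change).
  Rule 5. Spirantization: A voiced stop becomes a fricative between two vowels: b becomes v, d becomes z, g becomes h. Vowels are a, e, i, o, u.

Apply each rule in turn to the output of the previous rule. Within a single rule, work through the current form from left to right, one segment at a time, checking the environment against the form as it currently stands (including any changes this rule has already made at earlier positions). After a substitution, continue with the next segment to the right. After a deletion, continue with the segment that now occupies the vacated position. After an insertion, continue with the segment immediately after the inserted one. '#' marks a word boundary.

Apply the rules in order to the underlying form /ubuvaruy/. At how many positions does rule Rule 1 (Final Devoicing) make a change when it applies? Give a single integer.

Rule 1 Final Devoicing: no change — [ubuvaruy]
Rule 2 Initial Consonant Epenthesis: [ubuvaruy] → [tubuvaruy]
Rule 3 Syncope: [tubuvaruy] → [tbvary]
Rule 4 Regressive Voicing Assimilation: [tbvary] → [dbvary]
Rule 5 Spirantization: no change — [dbvary]
Rule Rule 1 changed 0 position(s).

0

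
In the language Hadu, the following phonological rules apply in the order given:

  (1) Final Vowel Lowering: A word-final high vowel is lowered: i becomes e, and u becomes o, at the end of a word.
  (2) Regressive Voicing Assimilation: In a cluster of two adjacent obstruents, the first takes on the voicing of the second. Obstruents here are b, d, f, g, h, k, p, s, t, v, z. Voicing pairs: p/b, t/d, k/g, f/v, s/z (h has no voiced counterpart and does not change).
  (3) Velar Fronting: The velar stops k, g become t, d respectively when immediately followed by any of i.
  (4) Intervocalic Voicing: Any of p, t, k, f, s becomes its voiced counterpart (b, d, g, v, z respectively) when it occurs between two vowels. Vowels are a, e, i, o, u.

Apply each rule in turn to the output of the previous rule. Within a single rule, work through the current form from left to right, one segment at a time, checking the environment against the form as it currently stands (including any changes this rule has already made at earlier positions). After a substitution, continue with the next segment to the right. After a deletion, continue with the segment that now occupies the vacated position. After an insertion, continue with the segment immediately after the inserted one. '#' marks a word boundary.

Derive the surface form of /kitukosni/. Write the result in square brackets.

(1) Final Vowel Lowering: [kitukosni] → [kitukosne]
(2) Regressive Voicing Assimilation: no change — [kitukosne]
(3) Velar Fronting: [kitukosne] → [titukosne]
(4) Intervocalic Voicing: [titukosne] → [tidugosne]

[tidugosne]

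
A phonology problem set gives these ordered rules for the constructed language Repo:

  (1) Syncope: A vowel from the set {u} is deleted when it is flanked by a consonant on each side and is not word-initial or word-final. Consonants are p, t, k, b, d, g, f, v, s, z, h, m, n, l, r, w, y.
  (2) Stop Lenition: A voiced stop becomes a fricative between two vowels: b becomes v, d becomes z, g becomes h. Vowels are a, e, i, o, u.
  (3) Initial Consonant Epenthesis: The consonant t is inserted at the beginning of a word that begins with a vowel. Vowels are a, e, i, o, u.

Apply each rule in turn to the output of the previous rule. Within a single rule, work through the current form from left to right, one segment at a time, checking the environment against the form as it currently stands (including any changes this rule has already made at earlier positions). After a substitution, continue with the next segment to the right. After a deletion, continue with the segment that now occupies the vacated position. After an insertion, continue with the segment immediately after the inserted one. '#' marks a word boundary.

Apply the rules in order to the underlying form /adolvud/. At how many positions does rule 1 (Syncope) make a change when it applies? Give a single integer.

(1) Syncope: [adolvud] → [adolvd]
(2) Stop Lenition: [adolvd] → [azolvd]
(3) Initial Consonant Epenthesis: [azolvd] → [tazolvd]
Rule 1 changed 1 position(s).

1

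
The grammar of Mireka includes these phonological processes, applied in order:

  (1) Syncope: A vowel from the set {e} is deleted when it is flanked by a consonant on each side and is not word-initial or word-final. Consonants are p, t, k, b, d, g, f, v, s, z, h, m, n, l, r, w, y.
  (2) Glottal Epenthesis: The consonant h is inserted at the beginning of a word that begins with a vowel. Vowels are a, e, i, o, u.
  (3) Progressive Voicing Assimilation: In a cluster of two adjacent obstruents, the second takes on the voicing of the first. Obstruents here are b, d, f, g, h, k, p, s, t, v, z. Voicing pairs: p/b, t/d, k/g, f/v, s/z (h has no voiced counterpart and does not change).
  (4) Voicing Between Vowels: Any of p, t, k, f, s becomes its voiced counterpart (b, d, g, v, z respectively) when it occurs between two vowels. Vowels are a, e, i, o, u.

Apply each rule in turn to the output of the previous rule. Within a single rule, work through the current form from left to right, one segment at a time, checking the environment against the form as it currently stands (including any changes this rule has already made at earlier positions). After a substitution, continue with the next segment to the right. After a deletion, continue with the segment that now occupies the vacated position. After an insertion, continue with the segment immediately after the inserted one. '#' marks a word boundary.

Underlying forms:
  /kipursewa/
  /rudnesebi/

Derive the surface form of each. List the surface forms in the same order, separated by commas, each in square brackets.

/kipursewa/:
  (1) Syncope: [kipursewa] → [kipurswa]
  (2) Glottal Epenthesis: no change — [kipurswa]
  (3) Progressive Voicing Assimilation: no change — [kipurswa]
  (4) Voicing Between Vowels: [kipurswa] → [kiburswa]
/rudnesebi/:
  (1) Syncope: [rudnesebi] → [rudnsbi]
  (2) Glottal Epenthesis: no change — [rudnsbi]
  (3) Progressive Voicing Assimilation: [rudnsbi] → [rudnspi]
  (4) Voicing Between Vowels: no change — [rudnspi]

[kiburswa], [rudnspi]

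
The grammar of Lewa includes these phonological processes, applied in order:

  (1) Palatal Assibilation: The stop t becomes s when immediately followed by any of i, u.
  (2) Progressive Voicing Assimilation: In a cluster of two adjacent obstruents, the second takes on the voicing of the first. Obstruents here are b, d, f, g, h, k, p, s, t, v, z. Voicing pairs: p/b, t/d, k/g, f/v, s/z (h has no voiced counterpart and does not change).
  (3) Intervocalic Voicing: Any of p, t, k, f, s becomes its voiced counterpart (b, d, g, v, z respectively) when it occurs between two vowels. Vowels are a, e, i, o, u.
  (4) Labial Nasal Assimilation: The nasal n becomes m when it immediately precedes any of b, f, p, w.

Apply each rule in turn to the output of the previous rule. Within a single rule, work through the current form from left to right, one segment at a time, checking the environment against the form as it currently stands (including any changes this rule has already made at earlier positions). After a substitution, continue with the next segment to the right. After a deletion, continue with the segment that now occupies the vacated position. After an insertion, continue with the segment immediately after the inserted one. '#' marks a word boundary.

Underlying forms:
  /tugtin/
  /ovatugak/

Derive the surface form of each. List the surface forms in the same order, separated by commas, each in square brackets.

[sugzin], [ovazugak]

/tugtin/:
  (1) Palatal Assibilation: [tugtin] → [sugsin]
  (2) Progressive Voicing Assimilation: [sugsin] → [sugzin]
  (3) Intervocalic Voicing: no change — [sugzin]
  (4) Labial Nasal Assimilation: no change — [sugzin]
/ovatugak/:
  (1) Palatal Assibilation: [ovatugak] → [ovasugak]
  (2) Progressive Voicing Assimilation: no change — [ovasugak]
  (3) Intervocalic Voicing: [ovasugak] → [ovazugak]
  (4) Labial Nasal Assimilation: no change — [ovazugak]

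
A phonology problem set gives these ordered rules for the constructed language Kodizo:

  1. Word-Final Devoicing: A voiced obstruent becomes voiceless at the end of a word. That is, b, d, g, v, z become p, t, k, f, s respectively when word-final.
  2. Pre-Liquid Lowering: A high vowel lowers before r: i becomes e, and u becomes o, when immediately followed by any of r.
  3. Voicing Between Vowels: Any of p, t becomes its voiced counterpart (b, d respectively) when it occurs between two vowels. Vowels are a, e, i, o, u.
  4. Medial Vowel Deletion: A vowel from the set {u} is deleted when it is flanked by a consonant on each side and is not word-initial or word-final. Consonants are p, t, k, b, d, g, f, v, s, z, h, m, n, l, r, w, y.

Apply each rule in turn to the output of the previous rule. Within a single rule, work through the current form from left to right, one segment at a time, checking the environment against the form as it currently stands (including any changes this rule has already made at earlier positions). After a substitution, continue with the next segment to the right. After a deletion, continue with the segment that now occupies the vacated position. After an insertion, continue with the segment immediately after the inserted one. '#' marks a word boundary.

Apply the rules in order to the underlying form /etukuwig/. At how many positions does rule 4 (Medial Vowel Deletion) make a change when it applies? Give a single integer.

1 Word-Final Devoicing: [etukuwig] → [etukuwik]
2 Pre-Liquid Lowering: no change — [etukuwik]
3 Voicing Between Vowels: [etukuwik] → [edukuwik]
4 Medial Vowel Deletion: [edukuwik] → [edkwik]
Rule 4 changed 2 position(s).

2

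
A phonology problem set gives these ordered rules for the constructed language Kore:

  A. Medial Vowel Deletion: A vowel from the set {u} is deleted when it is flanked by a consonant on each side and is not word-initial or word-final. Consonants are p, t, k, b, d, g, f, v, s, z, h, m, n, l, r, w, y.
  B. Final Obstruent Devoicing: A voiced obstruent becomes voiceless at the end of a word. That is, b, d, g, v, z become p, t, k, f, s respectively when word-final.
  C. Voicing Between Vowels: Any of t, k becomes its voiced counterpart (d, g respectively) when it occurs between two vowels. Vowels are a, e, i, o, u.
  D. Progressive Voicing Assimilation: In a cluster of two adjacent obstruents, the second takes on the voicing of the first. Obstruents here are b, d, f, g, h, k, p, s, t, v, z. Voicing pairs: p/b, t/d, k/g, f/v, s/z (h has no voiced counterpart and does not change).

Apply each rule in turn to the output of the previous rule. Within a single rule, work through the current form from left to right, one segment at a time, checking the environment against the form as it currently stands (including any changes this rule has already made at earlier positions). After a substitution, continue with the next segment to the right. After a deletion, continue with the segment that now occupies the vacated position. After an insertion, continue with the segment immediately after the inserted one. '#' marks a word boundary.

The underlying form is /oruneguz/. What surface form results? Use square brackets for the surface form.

[ornegz]

A Medial Vowel Deletion: [oruneguz] → [ornegz]
B Final Obstruent Devoicing: [ornegz] → [ornegs]
C Voicing Between Vowels: no change — [ornegs]
D Progressive Voicing Assimilation: [ornegs] → [ornegz]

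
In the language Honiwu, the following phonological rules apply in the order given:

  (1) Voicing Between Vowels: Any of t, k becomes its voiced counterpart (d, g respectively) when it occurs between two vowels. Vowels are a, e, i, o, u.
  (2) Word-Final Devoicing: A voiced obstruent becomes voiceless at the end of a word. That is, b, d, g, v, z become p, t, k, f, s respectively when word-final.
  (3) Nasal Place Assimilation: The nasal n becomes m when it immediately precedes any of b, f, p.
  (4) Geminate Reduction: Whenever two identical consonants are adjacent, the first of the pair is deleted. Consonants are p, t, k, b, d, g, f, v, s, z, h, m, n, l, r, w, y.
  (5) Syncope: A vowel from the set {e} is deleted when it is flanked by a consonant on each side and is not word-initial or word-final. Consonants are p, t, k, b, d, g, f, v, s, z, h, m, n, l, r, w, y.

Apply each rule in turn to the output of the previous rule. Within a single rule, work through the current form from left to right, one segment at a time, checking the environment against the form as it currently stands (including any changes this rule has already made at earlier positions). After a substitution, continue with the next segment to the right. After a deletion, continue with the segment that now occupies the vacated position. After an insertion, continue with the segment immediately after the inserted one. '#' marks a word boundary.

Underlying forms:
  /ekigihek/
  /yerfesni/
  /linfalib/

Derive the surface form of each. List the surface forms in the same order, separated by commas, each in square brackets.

/ekigihek/:
  (1) Voicing Between Vowels: [ekigihek] → [egigihek]
  (2) Word-Final Devoicing: no change — [egigihek]
  (3) Nasal Place Assimilation: no change — [egigihek]
  (4) Geminate Reduction: no change — [egigihek]
  (5) Syncope: [egigihek] → [egigihk]
/yerfesni/:
  (1) Voicing Between Vowels: no change — [yerfesni]
  (2) Word-Final Devoicing: no change — [yerfesni]
  (3) Nasal Place Assimilation: no change — [yerfesni]
  (4) Geminate Reduction: no change — [yerfesni]
  (5) Syncope: [yerfesni] → [yrfsni]
/linfalib/:
  (1) Voicing Between Vowels: no change — [linfalib]
  (2) Word-Final Devoicing: [linfalib] → [linfalip]
  (3) Nasal Place Assimilation: [linfalip] → [limfalip]
  (4) Geminate Reduction: no change — [limfalip]
  (5) Syncope: no change — [limfalip]

[egigihk], [yrfsni], [limfalip]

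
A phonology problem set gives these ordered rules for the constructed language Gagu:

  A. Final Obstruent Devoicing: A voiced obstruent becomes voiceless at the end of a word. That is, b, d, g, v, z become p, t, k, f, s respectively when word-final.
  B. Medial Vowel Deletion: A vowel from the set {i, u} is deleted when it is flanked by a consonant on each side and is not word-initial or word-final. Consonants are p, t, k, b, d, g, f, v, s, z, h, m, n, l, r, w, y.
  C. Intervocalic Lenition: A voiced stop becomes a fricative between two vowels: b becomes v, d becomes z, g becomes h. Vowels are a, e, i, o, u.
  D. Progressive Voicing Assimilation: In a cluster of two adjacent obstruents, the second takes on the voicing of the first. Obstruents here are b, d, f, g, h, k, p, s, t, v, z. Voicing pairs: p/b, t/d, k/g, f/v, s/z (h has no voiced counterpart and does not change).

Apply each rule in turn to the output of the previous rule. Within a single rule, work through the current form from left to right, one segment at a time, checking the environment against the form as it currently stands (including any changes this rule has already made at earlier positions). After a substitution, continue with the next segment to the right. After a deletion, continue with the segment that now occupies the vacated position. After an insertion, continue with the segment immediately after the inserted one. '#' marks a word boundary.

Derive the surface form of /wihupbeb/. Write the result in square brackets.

[whppep]

A Final Obstruent Devoicing: [wihupbeb] → [wihupbep]
B Medial Vowel Deletion: [wihupbep] → [whpbep]
C Intervocalic Lenition: no change — [whpbep]
D Progressive Voicing Assimilation: [whpbep] → [whppep]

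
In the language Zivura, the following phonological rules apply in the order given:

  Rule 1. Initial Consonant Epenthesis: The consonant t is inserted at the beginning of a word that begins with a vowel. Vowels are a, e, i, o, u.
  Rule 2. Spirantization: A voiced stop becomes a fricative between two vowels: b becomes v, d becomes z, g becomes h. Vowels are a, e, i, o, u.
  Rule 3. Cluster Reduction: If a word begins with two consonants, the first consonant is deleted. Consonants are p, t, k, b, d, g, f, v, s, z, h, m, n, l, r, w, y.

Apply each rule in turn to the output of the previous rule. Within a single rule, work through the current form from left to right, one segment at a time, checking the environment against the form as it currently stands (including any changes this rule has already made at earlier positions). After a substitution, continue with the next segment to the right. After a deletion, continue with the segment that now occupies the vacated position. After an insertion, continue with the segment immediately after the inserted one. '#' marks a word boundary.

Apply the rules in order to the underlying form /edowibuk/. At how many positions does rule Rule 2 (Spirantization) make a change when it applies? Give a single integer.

2

Rule 1 Initial Consonant Epenthesis: [edowibuk] → [tedowibuk]
Rule 2 Spirantization: [tedowibuk] → [tezowivuk]
Rule 3 Cluster Reduction: no change — [tezowivuk]
Rule Rule 2 changed 2 position(s).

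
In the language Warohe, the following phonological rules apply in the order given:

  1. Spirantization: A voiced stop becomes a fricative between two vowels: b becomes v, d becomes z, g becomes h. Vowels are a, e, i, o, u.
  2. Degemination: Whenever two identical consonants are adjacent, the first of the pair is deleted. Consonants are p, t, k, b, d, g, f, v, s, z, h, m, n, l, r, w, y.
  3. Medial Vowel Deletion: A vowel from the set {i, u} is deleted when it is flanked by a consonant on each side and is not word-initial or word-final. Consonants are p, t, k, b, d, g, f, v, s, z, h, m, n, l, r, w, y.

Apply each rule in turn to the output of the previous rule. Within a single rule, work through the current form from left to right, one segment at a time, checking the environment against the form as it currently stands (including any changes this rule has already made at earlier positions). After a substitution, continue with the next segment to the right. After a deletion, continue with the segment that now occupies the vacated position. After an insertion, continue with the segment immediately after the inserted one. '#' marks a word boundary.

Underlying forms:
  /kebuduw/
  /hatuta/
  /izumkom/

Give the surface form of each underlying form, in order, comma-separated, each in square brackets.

[kevzw], [hatta], [izmkom]

/kebuduw/:
  1 Spirantization: [kebuduw] → [kevuzuw]
  2 Degemination: no change — [kevuzuw]
  3 Medial Vowel Deletion: [kevuzuw] → [kevzw]
/hatuta/:
  1 Spirantization: no change — [hatuta]
  2 Degemination: no change — [hatuta]
  3 Medial Vowel Deletion: [hatuta] → [hatta]
/izumkom/:
  1 Spirantization: no change — [izumkom]
  2 Degemination: no change — [izumkom]
  3 Medial Vowel Deletion: [izumkom] → [izmkom]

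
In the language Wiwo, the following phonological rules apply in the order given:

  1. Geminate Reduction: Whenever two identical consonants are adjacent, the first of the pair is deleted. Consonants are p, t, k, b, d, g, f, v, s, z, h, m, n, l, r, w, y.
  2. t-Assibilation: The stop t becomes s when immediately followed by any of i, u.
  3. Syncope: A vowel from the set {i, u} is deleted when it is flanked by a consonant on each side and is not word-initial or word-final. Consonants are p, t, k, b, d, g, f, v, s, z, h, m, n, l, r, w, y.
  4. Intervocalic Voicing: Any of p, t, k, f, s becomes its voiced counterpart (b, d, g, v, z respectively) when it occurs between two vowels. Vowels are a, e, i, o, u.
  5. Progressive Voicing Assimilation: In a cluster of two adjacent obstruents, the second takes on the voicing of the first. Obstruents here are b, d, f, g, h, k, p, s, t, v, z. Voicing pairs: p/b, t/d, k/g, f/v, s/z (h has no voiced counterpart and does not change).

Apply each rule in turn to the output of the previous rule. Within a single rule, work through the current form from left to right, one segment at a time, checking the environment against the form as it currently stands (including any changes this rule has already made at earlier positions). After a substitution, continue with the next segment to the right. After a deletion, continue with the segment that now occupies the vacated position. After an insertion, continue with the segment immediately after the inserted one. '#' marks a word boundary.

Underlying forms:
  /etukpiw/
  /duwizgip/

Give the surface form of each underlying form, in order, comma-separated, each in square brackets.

/etukpiw/:
  1 Geminate Reduction: no change — [etukpiw]
  2 t-Assibilation: [etukpiw] → [esukpiw]
  3 Syncope: [esukpiw] → [eskpw]
  4 Intervocalic Voicing: no change — [eskpw]
  5 Progressive Voicing Assimilation: no change — [eskpw]
/duwizgip/:
  1 Geminate Reduction: no change — [duwizgip]
  2 t-Assibilation: no change — [duwizgip]
  3 Syncope: [duwizgip] → [dwzgp]
  4 Intervocalic Voicing: no change — [dwzgp]
  5 Progressive Voicing Assimilation: [dwzgp] → [dwzgb]

[eskpw], [dwzgb]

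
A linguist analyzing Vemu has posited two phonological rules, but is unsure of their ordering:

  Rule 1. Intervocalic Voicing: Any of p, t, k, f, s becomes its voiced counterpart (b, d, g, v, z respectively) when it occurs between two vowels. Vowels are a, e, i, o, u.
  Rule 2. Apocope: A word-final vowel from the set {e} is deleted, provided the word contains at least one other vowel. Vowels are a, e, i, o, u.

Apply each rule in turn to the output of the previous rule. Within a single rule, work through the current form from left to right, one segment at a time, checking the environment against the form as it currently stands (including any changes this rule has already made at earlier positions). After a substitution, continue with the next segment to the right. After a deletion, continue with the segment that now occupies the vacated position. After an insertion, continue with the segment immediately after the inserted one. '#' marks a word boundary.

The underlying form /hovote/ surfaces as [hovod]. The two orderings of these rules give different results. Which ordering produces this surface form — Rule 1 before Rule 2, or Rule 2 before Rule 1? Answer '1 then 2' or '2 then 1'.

Order 1 then 2:
  1 Intervocalic Voicing: [hovote] → [hovode]
  2 Apocope: [hovode] → [hovod]
  result: [hovod]
Order 2 then 1:
  2 Apocope: [hovote] → [hovot]
  1 Intervocalic Voicing: no change — [hovot]
  result: [hovot]

1 then 2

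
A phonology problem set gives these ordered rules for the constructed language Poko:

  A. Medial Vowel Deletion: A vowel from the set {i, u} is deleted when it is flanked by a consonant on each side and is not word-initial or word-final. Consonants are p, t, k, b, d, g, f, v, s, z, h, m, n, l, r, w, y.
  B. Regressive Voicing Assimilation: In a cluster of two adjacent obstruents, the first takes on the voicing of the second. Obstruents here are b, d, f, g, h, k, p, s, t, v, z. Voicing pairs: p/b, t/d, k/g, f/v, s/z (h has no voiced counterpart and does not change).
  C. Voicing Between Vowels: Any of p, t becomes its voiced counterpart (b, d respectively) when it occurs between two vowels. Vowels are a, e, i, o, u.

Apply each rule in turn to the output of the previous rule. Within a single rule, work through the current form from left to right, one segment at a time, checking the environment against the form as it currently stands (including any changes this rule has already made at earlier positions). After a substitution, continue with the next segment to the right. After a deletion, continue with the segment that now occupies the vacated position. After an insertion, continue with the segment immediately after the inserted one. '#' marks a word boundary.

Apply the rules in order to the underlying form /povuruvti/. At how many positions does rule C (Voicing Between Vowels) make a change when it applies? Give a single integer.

A Medial Vowel Deletion: [povuruvti] → [povrvti]
B Regressive Voicing Assimilation: [povrvti] → [povrfti]
C Voicing Between Vowels: no change — [povrfti]
Rule C changed 0 position(s).

0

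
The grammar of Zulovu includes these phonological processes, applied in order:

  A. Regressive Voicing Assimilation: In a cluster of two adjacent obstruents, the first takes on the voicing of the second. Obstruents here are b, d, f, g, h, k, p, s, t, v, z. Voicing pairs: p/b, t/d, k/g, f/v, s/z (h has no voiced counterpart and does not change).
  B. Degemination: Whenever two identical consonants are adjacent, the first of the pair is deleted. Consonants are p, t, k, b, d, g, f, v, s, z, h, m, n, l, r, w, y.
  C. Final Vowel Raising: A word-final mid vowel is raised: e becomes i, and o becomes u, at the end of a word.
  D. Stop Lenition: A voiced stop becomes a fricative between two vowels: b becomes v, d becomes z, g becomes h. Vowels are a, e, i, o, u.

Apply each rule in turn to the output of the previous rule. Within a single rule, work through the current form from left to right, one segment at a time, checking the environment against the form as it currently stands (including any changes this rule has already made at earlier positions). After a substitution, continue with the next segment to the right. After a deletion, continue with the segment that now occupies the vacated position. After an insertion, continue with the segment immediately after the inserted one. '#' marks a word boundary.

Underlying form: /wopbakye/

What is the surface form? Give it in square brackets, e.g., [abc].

[wovakyi]

A Regressive Voicing Assimilation: [wopbakye] → [wobbakye]
B Degemination: [wobbakye] → [wobakye]
C Final Vowel Raising: [wobakye] → [wobakyi]
D Stop Lenition: [wobakyi] → [wovakyi]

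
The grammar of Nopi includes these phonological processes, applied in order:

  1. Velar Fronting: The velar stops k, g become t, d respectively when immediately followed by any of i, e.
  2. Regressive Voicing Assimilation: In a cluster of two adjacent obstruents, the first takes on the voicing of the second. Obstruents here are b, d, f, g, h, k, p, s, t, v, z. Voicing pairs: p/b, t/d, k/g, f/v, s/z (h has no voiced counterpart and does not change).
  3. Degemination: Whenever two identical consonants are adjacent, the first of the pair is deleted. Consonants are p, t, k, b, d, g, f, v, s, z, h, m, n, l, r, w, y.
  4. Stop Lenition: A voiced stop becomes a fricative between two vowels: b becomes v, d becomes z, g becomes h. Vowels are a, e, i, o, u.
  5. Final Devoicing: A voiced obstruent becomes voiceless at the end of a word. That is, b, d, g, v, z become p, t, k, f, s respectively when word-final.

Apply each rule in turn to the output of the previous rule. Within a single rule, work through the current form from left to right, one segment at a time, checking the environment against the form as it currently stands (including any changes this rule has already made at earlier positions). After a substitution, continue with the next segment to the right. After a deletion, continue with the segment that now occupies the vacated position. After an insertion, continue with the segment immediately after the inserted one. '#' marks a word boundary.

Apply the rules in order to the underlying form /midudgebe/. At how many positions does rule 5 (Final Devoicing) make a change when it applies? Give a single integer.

0

1 Velar Fronting: [midudgebe] → [miduddebe]
2 Regressive Voicing Assimilation: no change — [miduddebe]
3 Degemination: [miduddebe] → [midudebe]
4 Stop Lenition: [midudebe] → [mizuzeve]
5 Final Devoicing: no change — [mizuzeve]
Rule 5 changed 0 position(s).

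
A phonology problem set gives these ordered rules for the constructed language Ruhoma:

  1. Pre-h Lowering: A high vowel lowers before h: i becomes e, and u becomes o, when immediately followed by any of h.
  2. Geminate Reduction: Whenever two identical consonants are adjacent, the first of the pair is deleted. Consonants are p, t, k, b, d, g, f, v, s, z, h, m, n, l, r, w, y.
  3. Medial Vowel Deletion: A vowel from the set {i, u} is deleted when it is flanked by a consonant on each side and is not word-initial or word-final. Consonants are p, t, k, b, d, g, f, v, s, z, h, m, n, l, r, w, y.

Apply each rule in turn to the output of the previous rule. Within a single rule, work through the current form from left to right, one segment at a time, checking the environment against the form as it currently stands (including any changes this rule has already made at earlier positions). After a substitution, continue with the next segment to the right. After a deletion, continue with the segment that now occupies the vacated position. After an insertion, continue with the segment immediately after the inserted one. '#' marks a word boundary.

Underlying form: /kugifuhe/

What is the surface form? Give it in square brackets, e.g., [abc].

1 Pre-h Lowering: [kugifuhe] → [kugifohe]
2 Geminate Reduction: no change — [kugifohe]
3 Medial Vowel Deletion: [kugifohe] → [kgfohe]

[kgfohe]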